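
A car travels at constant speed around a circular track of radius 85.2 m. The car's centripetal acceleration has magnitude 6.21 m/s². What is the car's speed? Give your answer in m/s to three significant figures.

23.0 m/s

a_c = v²/r ⇒ v = √(a_c · r) = √(6.21 × 85.2) = √529.1 = 23.00 m/s.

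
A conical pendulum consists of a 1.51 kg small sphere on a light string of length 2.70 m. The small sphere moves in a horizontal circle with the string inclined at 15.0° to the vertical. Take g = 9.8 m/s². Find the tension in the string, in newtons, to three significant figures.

Vertically the bob has no acceleration, so T cosθ = mg.
T = mg/cosθ = 1.51 × 9.8 / cos 15.0° = 14.80/0.9659 = 15.32 N.

15.3 N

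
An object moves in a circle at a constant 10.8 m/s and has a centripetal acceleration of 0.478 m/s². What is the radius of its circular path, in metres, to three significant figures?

244 m

a_c = v²/r ⇒ r = v²/a_c = (10.8)²/0.478 = 116.6/0.478 = 244.0 m.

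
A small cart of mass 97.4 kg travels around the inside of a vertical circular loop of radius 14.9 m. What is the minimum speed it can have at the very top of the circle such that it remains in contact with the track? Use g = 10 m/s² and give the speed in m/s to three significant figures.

12.2 m/s

At the highest point the centre is directly below, so both the weight and N act inward: N + mg = mv²/r.
At minimum speed N → 0, so mg = mv_min²/r ⇒ v_min = √(g r) = √(10.0 × 14.9) = 12.21 m/s.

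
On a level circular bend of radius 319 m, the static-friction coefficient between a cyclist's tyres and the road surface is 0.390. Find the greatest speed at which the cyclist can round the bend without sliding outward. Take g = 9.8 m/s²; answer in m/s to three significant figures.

The only inward force on a level bend is static friction, so at the limit f_s = μ_s N = μ_s m g = m v²/r.
Mass cancels: v_max = √(μ_s g r) = √(0.390 × 9.8 × 319) = √1219 = 34.92 m/s.

34.9 m/s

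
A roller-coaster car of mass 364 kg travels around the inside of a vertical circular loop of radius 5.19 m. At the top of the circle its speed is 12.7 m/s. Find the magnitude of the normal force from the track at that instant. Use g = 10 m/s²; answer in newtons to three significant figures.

At the top, both N and the weight mg point inward (toward the centre), so N + mg = mv²/r.
N = m(v²/r − g) = 364 × ((12.7)²/5.19 − 10.0) = 364 × (31.08 − 10.0) = 364 × 21.08 = 7672 N.

7670 N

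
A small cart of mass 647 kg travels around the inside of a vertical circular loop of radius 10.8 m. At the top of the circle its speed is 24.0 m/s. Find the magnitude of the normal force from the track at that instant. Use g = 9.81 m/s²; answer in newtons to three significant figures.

At the top, both N and the weight mg point inward (toward the centre), so N + mg = mv²/r.
N = m(v²/r − g) = 647 × ((24.0)²/10.8 − 9.81) = 647 × (53.33 − 9.81) = 647 × 43.52 = 28160 N.

28200 N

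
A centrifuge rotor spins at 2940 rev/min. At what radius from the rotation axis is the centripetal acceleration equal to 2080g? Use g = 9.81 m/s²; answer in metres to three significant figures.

ω = 2940 rev/min × 2π/60 = 307.9 rad/s.
a_c = ω²r = 2080g ⇒ r = 2080 × 9.81 / (307.9)² = 20400/94790 = 0.2153 m.

0.215 m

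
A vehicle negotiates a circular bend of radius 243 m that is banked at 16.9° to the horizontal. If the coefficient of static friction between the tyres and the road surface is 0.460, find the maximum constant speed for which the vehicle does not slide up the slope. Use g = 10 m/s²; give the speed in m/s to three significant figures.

46.5 m/s

At the maximum speed, friction acts down the slope at its limiting value f = μN. Radially (horizontal, toward centre): N sinθ + μN cosθ = mv²/r. Vertically: N cosθ − μN sinθ = mg.
Dividing: v² = r g (sinθ + μcosθ)/(cosθ − μsinθ).
sinθ + μcosθ = 0.2907 + 0.460×0.9568 = 0.7308; cosθ − μsinθ = 0.9568 − 0.460×0.2907 = 0.8231.
v² = 243 × 10.0 × 0.7308/0.8231 = 2158 m²/s², so v = 46.45 m/s.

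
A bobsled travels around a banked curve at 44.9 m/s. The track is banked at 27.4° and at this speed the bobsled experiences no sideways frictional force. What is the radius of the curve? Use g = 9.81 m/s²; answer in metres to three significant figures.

Frictionless banking: tanθ = v²/(rg), so r = v²/(g tanθ).
r = (44.9)²/(9.81 × tan 27.4°) = 2016/(9.81 × 0.5184) = 2016/5.085 = 396.5 m.

396 m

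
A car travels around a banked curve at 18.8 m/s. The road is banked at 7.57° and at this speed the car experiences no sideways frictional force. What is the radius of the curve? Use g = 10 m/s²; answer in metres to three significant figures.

266 m

Frictionless banking: tanθ = v²/(rg), so r = v²/(g tanθ).
r = (18.8)²/(10.0 × tan 7.57°) = 353.4/(10.0 × 0.1329) = 353.4/1.329 = 266.0 m.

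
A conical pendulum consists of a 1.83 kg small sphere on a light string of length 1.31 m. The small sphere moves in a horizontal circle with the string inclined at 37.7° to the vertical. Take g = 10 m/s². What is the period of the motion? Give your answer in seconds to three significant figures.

r = L sinθ = 0.8011 m. From T sinθ = mω²r and T cosθ = mg: tanθ = ω²r/g, so ω² = g tanθ / r = g/(L cosθ).
ω = √(g/(L cosθ)) = √(10.0/(1.31 × 0.7912)) = √9.648 = 3.106 rad/s.
Period = 2π/ω = 2.023 s.

2.02 s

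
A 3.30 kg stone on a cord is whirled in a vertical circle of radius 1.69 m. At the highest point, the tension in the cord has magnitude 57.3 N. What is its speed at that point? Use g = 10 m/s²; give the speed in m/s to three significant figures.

At the top, T + mg = mv²/r, so v = √(r(T/m + g)) = √(1.69 × (57.3/3.30 + 10.0)) = √(1.69 × 27.36) = √46.24 = 6.800 m/s.

6.80 m/s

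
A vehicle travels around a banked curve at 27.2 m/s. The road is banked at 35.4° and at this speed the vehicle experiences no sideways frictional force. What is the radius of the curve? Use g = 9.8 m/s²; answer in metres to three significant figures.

106 m

Frictionless banking: tanθ = v²/(rg), so r = v²/(g tanθ).
r = (27.2)²/(9.8 × tan 35.4°) = 739.8/(9.8 × 0.7107) = 739.8/6.964 = 106.2 m.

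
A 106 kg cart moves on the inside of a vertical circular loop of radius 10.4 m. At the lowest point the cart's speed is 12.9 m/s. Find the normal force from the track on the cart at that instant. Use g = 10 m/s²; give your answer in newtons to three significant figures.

At the lowest point, N points up (toward the centre) and the weight mg points down (away from the centre), so the net inward force is N − mg = mv²/r.
N = m(v²/r + g) = 106 × ((12.9)²/10.4 + 10.0) = 106 × (16.00 + 10.0) = 106 × 26.00 = 2756 N.

2760 N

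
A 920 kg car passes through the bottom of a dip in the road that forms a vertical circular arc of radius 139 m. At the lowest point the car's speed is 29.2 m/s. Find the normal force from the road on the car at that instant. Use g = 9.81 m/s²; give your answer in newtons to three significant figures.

At the lowest point, N points up (toward the centre) and the weight mg points down (away from the centre), so the net inward force is N − mg = mv²/r.
N = m(v²/r + g) = 920 × ((29.2)²/139 + 9.81) = 920 × (6.134 + 9.81) = 920 × 15.94 = 14670 N.

14700 N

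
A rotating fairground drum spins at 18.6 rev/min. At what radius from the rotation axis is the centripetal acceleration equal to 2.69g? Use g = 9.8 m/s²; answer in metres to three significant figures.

ω = 18.6 rev/min × 2π/60 = 1.948 rad/s.
a_c = ω²r = 2.69g ⇒ r = 2.69 × 9.8 / (1.948)² = 26.36/3.794 = 6.949 m.

6.95 m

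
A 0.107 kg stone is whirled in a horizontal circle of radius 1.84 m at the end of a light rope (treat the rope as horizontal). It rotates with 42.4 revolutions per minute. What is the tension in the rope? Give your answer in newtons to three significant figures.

ω = 42.4 rev/min × 2π/60 = 4.440 rad/s, so v = ωr = 4.440 × 1.84 = 8.170 m/s.
The tension is the only horizontal force, so it supplies the full centripetal force: T = m v²/r = 0.107 × (8.170)²/1.84 = 0.107 × 66.75/1.84 = 3.881 N.

3.88 N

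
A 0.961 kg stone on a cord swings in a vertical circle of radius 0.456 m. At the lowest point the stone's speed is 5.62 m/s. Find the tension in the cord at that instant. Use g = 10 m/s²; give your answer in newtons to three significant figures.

76.2 N

At the lowest point, T points up (toward the centre) and the weight mg points down (away from the centre), so the net inward force is T − mg = mv²/r.
T = m(v²/r + g) = 0.961 × ((5.62)²/0.456 + 10.0) = 0.961 × (69.26 + 10.0) = 0.961 × 79.26 = 76.17 N.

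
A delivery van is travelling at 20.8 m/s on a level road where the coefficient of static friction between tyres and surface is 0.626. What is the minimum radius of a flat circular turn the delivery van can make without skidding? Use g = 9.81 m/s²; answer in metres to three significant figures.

70.5 m

At the limit, μ_s m g = m v²/r, so r_min = v²/(μ_s g) = (20.8)²/(0.626 × 9.81) = 432.6/6.141 = 70.45 m.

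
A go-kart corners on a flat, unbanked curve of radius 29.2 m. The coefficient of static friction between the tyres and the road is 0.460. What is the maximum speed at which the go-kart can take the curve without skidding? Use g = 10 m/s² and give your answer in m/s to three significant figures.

11.6 m/s

On a flat curve, static friction is the only horizontal force, so it must supply the full centripetal force: μ_s m g = m v²/r.
Mass cancels: v_max = √(μ_s g r) = √(0.460 × 10.0 × 29.2) = √134.3 = 11.59 m/s.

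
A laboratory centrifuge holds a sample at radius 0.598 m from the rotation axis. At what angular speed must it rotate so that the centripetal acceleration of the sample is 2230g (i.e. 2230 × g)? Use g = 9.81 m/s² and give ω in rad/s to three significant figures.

Centripetal acceleration a_c = ω²r. Setting ω²r = 2230g:
ω = √(2230g / r) = √(2230 × 9.81 / 0.598) = √36580 = 191.3 rad/s.

191 rad/s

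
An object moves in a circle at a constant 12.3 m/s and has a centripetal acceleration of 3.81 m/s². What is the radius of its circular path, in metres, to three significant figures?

39.7 m

a_c = v²/r ⇒ r = v²/a_c = (12.3)²/3.81 = 151.3/3.81 = 39.71 m.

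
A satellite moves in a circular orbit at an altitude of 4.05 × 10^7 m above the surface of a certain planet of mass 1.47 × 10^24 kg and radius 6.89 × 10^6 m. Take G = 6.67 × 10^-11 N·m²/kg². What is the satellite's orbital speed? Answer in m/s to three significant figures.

Orbital radius r = R + h = 6.89 × 10^6 + 4.05 × 10^7 = 4.739 × 10^7 m.
Gravity supplies the centripetal force: G M m / r² = m v² / r, so v = √(GM/r).
v = √(6.67 × 10^-11 × 1.47 × 10^24 / 4.739 × 10^7) = √(2.069 × 10^6) = 1438 m/s.

1440 m/s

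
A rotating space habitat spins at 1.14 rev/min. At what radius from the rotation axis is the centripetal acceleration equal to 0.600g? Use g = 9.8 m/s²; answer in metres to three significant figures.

ω = 1.14 rev/min × 2π/60 = 0.1194 rad/s.
a_c = ω²r = 0.600g ⇒ r = 0.600 × 9.8 / (0.1194)² = 5.880/0.01425 = 412.6 m.

413 m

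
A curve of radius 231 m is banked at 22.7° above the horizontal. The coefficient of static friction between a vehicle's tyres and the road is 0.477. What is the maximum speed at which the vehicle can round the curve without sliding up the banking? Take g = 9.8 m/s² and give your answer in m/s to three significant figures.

At the maximum speed, friction acts down the slope at its limiting value f = μN. Radially (horizontal, toward centre): N sinθ + μN cosθ = mv²/r. Vertically: N cosθ − μN sinθ = mg.
Dividing: v² = r g (sinθ + μcosθ)/(cosθ − μsinθ).
sinθ + μcosθ = 0.3859 + 0.477×0.9225 = 0.8260; cosθ − μsinθ = 0.9225 − 0.477×0.3859 = 0.7385.
v² = 231 × 9.8 × 0.8260/0.7385 = 2532 m²/s², so v = 50.32 m/s.

50.3 m/s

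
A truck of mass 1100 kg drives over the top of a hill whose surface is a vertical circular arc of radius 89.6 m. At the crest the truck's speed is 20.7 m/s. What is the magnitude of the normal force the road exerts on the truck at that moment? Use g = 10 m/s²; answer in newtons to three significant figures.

At the crest the centripetal acceleration points downward (toward the centre of the arc), so mg − N = mv²/r.
N = m(g − v²/r) = 1100 × (10.0 − (20.7)²/89.6) = 1100 × (10.0 − 4.782) = 1100 × 5.218 = 5740 N.

5740 N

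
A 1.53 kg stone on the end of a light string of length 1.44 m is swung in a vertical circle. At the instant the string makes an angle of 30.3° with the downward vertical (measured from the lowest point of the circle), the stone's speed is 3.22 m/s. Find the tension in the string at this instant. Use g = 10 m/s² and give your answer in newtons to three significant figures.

Take the radial direction toward the centre of the circle as positive. The component of the weight along the string toward the centre is −mg cos φ (φ measured from the bottom), so Newton's second law along the string gives T − mg cos φ = m v²/r.
cos 30.3° = 0.8634, so T = m(v²/r + g cos φ) = 1.53 × ((3.22)²/1.44 + 10.0 × 0.8634) = 1.53 × (7.200 + (8.634)) = 1.53 × 15.83 = 24.23 N.

24.2 N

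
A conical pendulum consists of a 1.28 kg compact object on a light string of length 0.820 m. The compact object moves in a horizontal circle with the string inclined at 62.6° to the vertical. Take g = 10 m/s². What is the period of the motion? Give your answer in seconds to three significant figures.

r = L sinθ = 0.7280 m. From T sinθ = mω²r and T cosθ = mg: tanθ = ω²r/g, so ω² = g tanθ / r = g/(L cosθ).
ω = √(g/(L cosθ)) = √(10.0/(0.820 × 0.4602)) = √26.50 = 5.148 rad/s.
Period = 2π/ω = 1.221 s.

1.22 s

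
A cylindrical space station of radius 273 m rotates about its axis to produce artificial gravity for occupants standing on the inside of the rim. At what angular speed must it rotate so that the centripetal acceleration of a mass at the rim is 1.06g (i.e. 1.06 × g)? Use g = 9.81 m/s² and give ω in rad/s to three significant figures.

0.195 rad/s

Centripetal acceleration a_c = ω²r. Setting ω²r = 1.06g:
ω = √(1.06g / r) = √(1.06 × 9.81 / 273) = √0.03809 = 0.1952 rad/s.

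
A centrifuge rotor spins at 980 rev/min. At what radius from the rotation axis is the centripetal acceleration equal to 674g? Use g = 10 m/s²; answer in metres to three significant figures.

ω = 980 rev/min × 2π/60 = 102.6 rad/s.
a_c = ω²r = 674g ⇒ r = 674 × 10.0 / (102.6)² = 6740/10530 = 0.6400 m.

0.640 m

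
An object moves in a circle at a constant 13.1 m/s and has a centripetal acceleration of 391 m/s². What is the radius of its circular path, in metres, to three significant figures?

0.439 m

a_c = v²/r ⇒ r = v²/a_c = (13.1)²/391 = 171.6/391 = 0.4389 m.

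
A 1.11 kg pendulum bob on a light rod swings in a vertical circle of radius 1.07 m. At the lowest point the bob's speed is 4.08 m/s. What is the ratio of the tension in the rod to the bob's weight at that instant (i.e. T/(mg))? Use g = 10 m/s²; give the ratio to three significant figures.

2.56

At the bottom, T − mg = mv²/r, so T = m(v²/r + g) and T/(mg) = v²/(rg) + 1 = (4.08)²/(1.07 × 10.0) + 1 = 1.556 + 1 = 2.556.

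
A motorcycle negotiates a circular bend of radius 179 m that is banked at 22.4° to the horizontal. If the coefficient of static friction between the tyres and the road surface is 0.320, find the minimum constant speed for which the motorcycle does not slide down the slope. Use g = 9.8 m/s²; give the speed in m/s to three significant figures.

At the minimum speed, friction acts up the slope at its limiting value f = μN. Radially (horizontal, toward centre): N sinθ − μN cosθ = mv²/r. Vertically: N cosθ + μN sinθ = mg.
Dividing: v² = r g (sinθ − μcosθ)/(cosθ + μsinθ).
sinθ − μcosθ = 0.3811 − 0.320×0.9245 = 0.08522; cosθ + μsinθ = 0.9245 + 0.320×0.3811 = 1.046.
v² = 179 × 9.8 × 0.08522/1.046 = 142.8 m²/s², so v = 11.95 m/s.

12.0 m/s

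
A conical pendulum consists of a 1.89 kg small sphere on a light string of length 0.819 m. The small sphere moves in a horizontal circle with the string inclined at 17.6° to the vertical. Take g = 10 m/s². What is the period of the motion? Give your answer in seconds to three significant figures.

r = L sinθ = 0.2476 m. From T sinθ = mω²r and T cosθ = mg: tanθ = ω²r/g, so ω² = g tanθ / r = g/(L cosθ).
ω = √(g/(L cosθ)) = √(10.0/(0.819 × 0.9532)) = √12.81 = 3.579 rad/s.
Period = 2π/ω = 1.756 s.

1.76 s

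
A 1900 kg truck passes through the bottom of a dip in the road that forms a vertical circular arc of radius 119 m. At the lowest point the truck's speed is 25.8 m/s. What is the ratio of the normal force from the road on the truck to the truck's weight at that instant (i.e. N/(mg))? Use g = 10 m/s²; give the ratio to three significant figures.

1.56

At the bottom, N − mg = mv²/r, so N = m(v²/r + g) and N/(mg) = v²/(rg) + 1 = (25.8)²/(119 × 10.0) + 1 = 0.5594 + 1 = 1.559.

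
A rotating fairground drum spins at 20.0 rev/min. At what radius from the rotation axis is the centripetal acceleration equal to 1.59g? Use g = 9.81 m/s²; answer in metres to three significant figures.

3.56 m

ω = 20.0 rev/min × 2π/60 = 2.094 rad/s.
a_c = ω²r = 1.59g ⇒ r = 1.59 × 9.81 / (2.094)² = 15.60/4.386 = 3.556 m.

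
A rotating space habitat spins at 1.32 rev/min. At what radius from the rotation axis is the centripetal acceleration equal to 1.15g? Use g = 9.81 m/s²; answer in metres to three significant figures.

ω = 1.32 rev/min × 2π/60 = 0.1382 rad/s.
a_c = ω²r = 1.15g ⇒ r = 1.15 × 9.81 / (0.1382)² = 11.28/0.01911 = 590.4 m.

590 m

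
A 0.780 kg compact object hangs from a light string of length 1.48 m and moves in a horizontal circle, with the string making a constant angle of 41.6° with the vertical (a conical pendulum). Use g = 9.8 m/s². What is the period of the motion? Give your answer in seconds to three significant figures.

r = L sinθ = 0.9826 m. From T sinθ = mω²r and T cosθ = mg: tanθ = ω²r/g, so ω² = g tanθ / r = g/(L cosθ).
ω = √(g/(L cosθ)) = √(9.8/(1.48 × 0.7478)) = √8.855 = 2.976 rad/s.
Period = 2π/ω = 2.111 s.

2.11 s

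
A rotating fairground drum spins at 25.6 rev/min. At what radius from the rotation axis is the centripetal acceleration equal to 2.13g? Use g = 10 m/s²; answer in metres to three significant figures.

2.96 m

ω = 25.6 rev/min × 2π/60 = 2.681 rad/s.
a_c = ω²r = 2.13g ⇒ r = 2.13 × 10.0 / (2.681)² = 21.30/7.187 = 2.964 m.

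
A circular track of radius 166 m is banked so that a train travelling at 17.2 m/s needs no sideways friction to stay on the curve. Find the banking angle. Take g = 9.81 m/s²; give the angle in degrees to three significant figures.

10.3°

For a frictionless banked turn: horizontally N sinθ = mv²/r and vertically N cosθ = mg.
Dividing: tanθ = v²/(r g) = (17.2)²/(166 × 9.81) = 295.8/1628 = 0.1817.
θ = arctan(0.1817) = 10.30°.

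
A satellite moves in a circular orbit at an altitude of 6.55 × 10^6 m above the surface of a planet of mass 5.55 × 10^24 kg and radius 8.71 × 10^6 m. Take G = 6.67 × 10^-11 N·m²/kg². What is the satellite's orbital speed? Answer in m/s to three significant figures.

4930 m/s

Orbital radius r = R + h = 8.71 × 10^6 + 6.55 × 10^6 = 1.526 × 10^7 m.
Gravity supplies the centripetal force: G M m / r² = m v² / r, so v = √(GM/r).
v = √(6.67 × 10^-11 × 5.55 × 10^24 / 1.526 × 10^7) = √(2.426 × 10^7) = 4925 m/s.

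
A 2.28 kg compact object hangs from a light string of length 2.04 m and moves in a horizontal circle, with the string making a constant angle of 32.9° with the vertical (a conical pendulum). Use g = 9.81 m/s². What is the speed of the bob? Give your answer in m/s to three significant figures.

The radius of the circle is r = L sinθ = 2.04 × sin 32.9° = 1.108 m.
Horizontally T sinθ = mv²/r and vertically T cosθ = mg, so tanθ = v²/(rg).
v = √(r g tanθ) = √(1.108 × 9.81 × 0.6469) = √7.032 = 2.652 m/s.

2.65 m/s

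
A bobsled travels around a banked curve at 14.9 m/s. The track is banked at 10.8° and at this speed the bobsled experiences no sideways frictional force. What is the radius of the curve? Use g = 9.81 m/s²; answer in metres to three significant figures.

119 m

Frictionless banking: tanθ = v²/(rg), so r = v²/(g tanθ).
r = (14.9)²/(9.81 × tan 10.8°) = 222.0/(9.81 × 0.1908) = 222.0/1.871 = 118.6 m.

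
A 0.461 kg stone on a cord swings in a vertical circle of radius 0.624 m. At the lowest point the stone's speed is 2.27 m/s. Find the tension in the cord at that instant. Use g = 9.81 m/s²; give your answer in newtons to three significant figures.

At the lowest point, T points up (toward the centre) and the weight mg points down (away from the centre), so the net inward force is T − mg = mv²/r.
T = m(v²/r + g) = 0.461 × ((2.27)²/0.624 + 9.81) = 0.461 × (8.258 + 9.81) = 0.461 × 18.07 = 8.329 N.

8.33 N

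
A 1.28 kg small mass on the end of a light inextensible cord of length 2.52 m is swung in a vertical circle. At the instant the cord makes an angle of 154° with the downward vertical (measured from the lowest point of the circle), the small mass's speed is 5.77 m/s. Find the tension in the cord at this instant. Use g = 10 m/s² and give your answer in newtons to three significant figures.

5.41 N

Take the radial direction toward the centre of the circle as positive. The component of the weight along the string toward the centre is −mg cos φ (φ measured from the bottom), so Newton's second law along the string gives T − mg cos φ = m v²/r.
cos 154° = -0.8988, so T = m(v²/r + g cos φ) = 1.28 × ((5.77)²/2.52 + 10.0 × -0.8988) = 1.28 × (13.21 + (-8.988)) = 1.28 × 4.224 = 5.406 N.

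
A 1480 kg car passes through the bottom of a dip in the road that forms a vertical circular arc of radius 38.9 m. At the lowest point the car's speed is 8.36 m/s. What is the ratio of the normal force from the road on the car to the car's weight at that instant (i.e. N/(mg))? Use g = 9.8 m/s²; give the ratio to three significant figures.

At the bottom, N − mg = mv²/r, so N = m(v²/r + g) and N/(mg) = v²/(rg) + 1 = (8.36)²/(38.9 × 9.8) + 1 = 0.1833 + 1 = 1.183.

1.18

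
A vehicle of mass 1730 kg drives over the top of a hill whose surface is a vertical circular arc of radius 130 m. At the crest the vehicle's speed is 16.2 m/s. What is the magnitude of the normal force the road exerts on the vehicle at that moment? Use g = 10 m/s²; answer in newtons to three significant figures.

At the crest the centripetal acceleration points downward (toward the centre of the arc), so mg − N = mv²/r.
N = m(g − v²/r) = 1730 × (10.0 − (16.2)²/130) = 1730 × (10.0 − 2.019) = 1730 × 7.981 = 13810 N.

13800 N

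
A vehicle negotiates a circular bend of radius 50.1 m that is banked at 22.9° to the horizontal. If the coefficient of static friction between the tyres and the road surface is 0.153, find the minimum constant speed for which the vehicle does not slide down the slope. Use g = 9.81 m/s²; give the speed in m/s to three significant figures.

At the minimum speed, friction acts up the slope at its limiting value f = μN. Radially (horizontal, toward centre): N sinθ − μN cosθ = mv²/r. Vertically: N cosθ + μN sinθ = mg.
Dividing: v² = r g (sinθ − μcosθ)/(cosθ + μsinθ).
sinθ − μcosθ = 0.3891 − 0.153×0.9212 = 0.2482; cosθ + μsinθ = 0.9212 + 0.153×0.3891 = 0.9807.
v² = 50.1 × 9.81 × 0.2482/0.9807 = 124.4 m²/s², so v = 11.15 m/s.

11.2 m/s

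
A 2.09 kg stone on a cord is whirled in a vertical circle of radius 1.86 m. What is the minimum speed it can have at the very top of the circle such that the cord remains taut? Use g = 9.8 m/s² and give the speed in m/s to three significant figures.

4.27 m/s

At the top, both weight mg and T point toward the centre: T + mg = mv²/r.
At minimum speed T → 0, so mg = mv_min²/r ⇒ v_min = √(g r) = √(9.8 × 1.86) = 4.269 m/s.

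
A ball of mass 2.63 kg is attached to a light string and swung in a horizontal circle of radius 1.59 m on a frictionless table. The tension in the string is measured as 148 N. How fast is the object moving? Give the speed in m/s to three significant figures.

T = m v²/r ⇒ v = √(T r / m) = √(148 × 1.59 / 2.63) = √89.48 = 9.459 m/s.

9.46 m/s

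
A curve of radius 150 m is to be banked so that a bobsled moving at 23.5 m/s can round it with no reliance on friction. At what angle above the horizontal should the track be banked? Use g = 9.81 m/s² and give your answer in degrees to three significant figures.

With no friction, the horizontal component of the normal force provides the centripetal force: N sinθ = mv²/r, while N cosθ = mg vertically.
Dividing: tanθ = v²/(r g) = (23.5)²/(150 × 9.81) = 552.2/1472 = 0.3753.
θ = arctan(0.3753) = 20.57°.

20.6°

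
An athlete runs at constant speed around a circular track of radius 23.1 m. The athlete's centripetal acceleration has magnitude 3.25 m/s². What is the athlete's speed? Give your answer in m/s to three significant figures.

8.66 m/s

a_c = v²/r ⇒ v = √(a_c · r) = √(3.25 × 23.1) = √75.08 = 8.665 m/s.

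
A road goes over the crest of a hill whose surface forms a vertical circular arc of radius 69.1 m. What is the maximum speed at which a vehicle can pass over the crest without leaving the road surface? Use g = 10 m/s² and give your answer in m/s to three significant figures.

At the crest the centre of the circle is below the vehicle, so the net downward (centripetal) force is mg − N = mv²/r.
The vehicle leaves the road when N → 0, giving v_max = √(g r) = √(10.0 × 69.1) = 26.29 m/s.

26.3 m/s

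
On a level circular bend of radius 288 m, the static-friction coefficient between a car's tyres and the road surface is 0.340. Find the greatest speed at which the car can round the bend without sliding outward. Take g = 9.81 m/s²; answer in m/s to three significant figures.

31.0 m/s

On a flat curve, static friction is the only horizontal force, so it must supply the full centripetal force: μ_s m g = m v²/r.
Mass cancels: v_max = √(μ_s g r) = √(0.340 × 9.81 × 288) = √960.6 = 30.99 m/s.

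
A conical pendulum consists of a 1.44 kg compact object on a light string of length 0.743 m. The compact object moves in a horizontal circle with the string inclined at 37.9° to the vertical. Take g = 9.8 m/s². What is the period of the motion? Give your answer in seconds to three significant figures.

1.54 s

r = L sinθ = 0.4564 m. From T sinθ = mω²r and T cosθ = mg: tanθ = ω²r/g, so ω² = g tanθ / r = g/(L cosθ).
ω = √(g/(L cosθ)) = √(9.8/(0.743 × 0.7891)) = √16.72 = 4.088 rad/s.
Period = 2π/ω = 1.537 s.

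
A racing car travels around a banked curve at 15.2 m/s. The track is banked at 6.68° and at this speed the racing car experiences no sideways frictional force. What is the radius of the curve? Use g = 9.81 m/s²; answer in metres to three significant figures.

201 m

Frictionless banking: tanθ = v²/(rg), so r = v²/(g tanθ).
r = (15.2)²/(9.81 × tan 6.68°) = 231.0/(9.81 × 0.1171) = 231.0/1.149 = 201.1 m.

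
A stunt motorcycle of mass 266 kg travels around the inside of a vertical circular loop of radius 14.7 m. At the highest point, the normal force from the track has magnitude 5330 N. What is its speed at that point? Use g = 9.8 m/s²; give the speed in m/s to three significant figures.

At the top, N + mg = mv²/r, so v = √(r(N/m + g)) = √(14.7 × (5330/266 + 9.8)) = √(14.7 × 29.84) = √438.6 = 20.94 m/s.

20.9 m/s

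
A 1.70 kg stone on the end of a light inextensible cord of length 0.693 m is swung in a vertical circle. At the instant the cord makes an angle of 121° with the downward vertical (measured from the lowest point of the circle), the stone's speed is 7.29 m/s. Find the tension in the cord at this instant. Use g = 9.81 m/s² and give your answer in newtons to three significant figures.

Take the radial direction toward the centre of the circle as positive. The component of the weight along the string toward the centre is −mg cos φ (φ measured from the bottom), so Newton's second law along the string gives T − mg cos φ = m v²/r.
cos 121° = -0.5150, so T = m(v²/r + g cos φ) = 1.70 × ((7.29)²/0.693 + 9.81 × -0.5150) = 1.70 × (76.69 + (-5.053)) = 1.70 × 71.63 = 121.8 N.

122 N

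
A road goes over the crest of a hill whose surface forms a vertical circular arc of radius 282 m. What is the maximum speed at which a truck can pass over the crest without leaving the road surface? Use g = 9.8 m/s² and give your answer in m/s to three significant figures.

At the crest the centre of the circle is below the truck, so the net downward (centripetal) force is mg − N = mv²/r.
The truck leaves the road when N → 0, giving v_max = √(g r) = √(9.8 × 282) = 52.57 m/s.

52.6 m/s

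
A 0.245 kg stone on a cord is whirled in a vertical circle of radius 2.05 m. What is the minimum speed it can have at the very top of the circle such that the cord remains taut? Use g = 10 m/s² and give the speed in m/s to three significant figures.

At the highest point the centre is directly below, so both the weight and T act inward: T + mg = mv²/r.
At minimum speed T → 0, so mg = mv_min²/r ⇒ v_min = √(g r) = √(10.0 × 2.05) = 4.528 m/s.

4.53 m/s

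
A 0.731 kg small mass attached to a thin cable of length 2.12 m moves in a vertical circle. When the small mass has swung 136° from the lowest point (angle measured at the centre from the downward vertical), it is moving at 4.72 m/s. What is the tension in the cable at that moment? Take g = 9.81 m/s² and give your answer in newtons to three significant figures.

Take the radial direction toward the centre of the circle as positive. The component of the weight along the string toward the centre is −mg cos φ (φ measured from the bottom), so Newton's second law along the string gives T − mg cos φ = m v²/r.
cos 136° = -0.7193, so T = m(v²/r + g cos φ) = 0.731 × ((4.72)²/2.12 + 9.81 × -0.7193) = 0.731 × (10.51 + (-7.057)) = 0.731 × 3.452 = 2.523 N.

2.52 N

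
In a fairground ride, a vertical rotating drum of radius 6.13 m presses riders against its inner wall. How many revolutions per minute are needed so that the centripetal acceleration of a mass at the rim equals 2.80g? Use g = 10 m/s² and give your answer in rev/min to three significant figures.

20.4 rev/min

Require ω²r = 2.80g, so ω = √(2.80 × 10.0/6.13) = 2.137 rad/s.
In rev/min: ω × 60/(2π) = 2.137 × 60/(2π) = 20.41 rev/min.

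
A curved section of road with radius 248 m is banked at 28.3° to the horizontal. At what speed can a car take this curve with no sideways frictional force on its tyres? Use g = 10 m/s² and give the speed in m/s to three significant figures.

36.5 m/s

On a frictionless banked curve, N sinθ = mv²/r and N cosθ = mg, so tanθ = v²/(rg).
v = √(r g tanθ) = √(248 × 10.0 × tan 28.3°) = √(248 × 10.0 × 0.5384) = √1335 = 36.54 m/s.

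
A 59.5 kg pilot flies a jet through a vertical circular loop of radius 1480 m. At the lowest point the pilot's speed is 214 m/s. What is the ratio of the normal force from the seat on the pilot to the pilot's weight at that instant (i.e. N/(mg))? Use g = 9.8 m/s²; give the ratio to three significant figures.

At the bottom, N − mg = mv²/r, so N = m(v²/r + g) and N/(mg) = v²/(rg) + 1 = (214)²/(1480 × 9.8) + 1 = 3.157 + 1 = 4.157.

4.16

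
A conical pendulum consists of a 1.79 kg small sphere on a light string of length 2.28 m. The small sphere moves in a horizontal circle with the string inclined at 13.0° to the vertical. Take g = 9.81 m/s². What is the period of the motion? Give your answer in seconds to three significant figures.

2.99 s

r = L sinθ = 0.5129 m. From T sinθ = mω²r and T cosθ = mg: tanθ = ω²r/g, so ω² = g tanθ / r = g/(L cosθ).
ω = √(g/(L cosθ)) = √(9.81/(2.28 × 0.9744)) = √4.416 = 2.101 rad/s.
Period = 2π/ω = 2.990 s.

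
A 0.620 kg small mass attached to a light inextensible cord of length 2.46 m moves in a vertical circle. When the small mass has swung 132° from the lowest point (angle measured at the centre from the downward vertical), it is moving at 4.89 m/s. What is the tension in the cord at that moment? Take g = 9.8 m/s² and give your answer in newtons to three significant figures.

1.96 N

Take the radial direction toward the centre of the circle as positive. The component of the weight along the string toward the centre is −mg cos φ (φ measured from the bottom), so Newton's second law along the string gives T − mg cos φ = m v²/r.
cos 132° = -0.6691, so T = m(v²/r + g cos φ) = 0.620 × ((4.89)²/2.46 + 9.8 × -0.6691) = 0.620 × (9.720 + (-6.557)) = 0.620 × 3.163 = 1.961 N.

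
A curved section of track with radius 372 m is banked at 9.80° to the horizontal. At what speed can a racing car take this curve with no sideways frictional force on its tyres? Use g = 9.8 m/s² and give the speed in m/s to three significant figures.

On a frictionless banked curve, N sinθ = mv²/r and N cosθ = mg, so tanθ = v²/(rg).
v = √(r g tanθ) = √(372 × 9.8 × tan 9.80°) = √(372 × 9.8 × 0.1727) = √629.7 = 25.09 m/s.

25.1 m/s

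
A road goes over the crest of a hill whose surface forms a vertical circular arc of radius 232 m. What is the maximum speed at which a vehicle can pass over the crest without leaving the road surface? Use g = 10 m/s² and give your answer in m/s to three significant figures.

At the crest the centre of the circle is below the vehicle, so the net downward (centripetal) force is mg − N = mv²/r.
The vehicle leaves the road when N → 0, giving v_max = √(g r) = √(10.0 × 232) = 48.17 m/s.

48.2 m/s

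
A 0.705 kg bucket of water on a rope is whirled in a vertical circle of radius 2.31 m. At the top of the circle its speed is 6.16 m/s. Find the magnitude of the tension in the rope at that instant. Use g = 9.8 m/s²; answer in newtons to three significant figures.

4.67 N

At the top, both T and the weight mg point inward (toward the centre), so T + mg = mv²/r.
T = m(v²/r − g) = 0.705 × ((6.16)²/2.31 − 9.8) = 0.705 × (16.43 − 9.8) = 0.705 × 6.627 = 4.672 N.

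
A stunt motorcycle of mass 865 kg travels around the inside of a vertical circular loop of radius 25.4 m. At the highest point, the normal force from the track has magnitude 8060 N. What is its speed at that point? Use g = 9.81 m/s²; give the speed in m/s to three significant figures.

22.0 m/s

At the top, N + mg = mv²/r, so v = √(r(N/m + g)) = √(25.4 × (8060/865 + 9.81)) = √(25.4 × 19.13) = √485.8 = 22.04 m/s.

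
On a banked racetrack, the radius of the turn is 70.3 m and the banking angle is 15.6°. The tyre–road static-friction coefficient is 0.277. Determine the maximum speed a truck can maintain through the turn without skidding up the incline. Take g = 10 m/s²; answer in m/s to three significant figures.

At the maximum speed, friction acts down the slope at its limiting value f = μN. Radially (horizontal, toward centre): N sinθ + μN cosθ = mv²/r. Vertically: N cosθ − μN sinθ = mg.
Dividing: v² = r g (sinθ + μcosθ)/(cosθ − μsinθ).
sinθ + μcosθ = 0.2689 + 0.277×0.9632 = 0.5357; cosθ − μsinθ = 0.9632 − 0.277×0.2689 = 0.8887.
v² = 70.3 × 10.0 × 0.5357/0.8887 = 423.8 m²/s², so v = 20.59 m/s.

20.6 m/s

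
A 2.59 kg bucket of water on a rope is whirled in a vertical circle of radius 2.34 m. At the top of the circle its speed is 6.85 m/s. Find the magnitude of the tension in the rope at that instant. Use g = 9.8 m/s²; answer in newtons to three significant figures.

26.6 N

At the top, both T and the weight mg point inward (toward the centre), so T + mg = mv²/r.
T = m(v²/r − g) = 2.59 × ((6.85)²/2.34 − 9.8) = 2.59 × (20.05 − 9.8) = 2.59 × 10.25 = 26.55 N.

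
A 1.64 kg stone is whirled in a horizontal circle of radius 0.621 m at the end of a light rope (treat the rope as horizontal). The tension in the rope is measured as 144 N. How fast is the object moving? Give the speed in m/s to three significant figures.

7.38 m/s

T = m v²/r ⇒ v = √(T r / m) = √(144 × 0.621 / 1.64) = √54.53 = 7.384 m/s.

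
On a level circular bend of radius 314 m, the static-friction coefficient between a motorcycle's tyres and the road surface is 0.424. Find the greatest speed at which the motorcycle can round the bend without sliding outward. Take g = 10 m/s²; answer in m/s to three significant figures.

36.5 m/s

Friction provides the centripetal force on a flat curve. At maximum speed it is at its limiting value: μ_s m g = m v²/r.
Mass cancels: v_max = √(μ_s g r) = √(0.424 × 10.0 × 314) = √1331 = 36.49 m/s.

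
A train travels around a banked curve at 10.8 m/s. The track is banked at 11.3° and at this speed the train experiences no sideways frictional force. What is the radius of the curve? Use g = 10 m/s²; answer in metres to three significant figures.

Frictionless banking: tanθ = v²/(rg), so r = v²/(g tanθ).
r = (10.8)²/(10.0 × tan 11.3°) = 116.6/(10.0 × 0.1998) = 116.6/1.998 = 58.37 m.

58.4 m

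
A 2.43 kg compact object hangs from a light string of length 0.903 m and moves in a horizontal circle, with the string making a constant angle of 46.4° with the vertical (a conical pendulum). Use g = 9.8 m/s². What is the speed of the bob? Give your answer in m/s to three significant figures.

The radius of the circle is r = L sinθ = 0.903 × sin 46.4° = 0.6539 m.
Horizontally T sinθ = mv²/r and vertically T cosθ = mg, so tanθ = v²/(rg).
v = √(r g tanθ) = √(0.6539 × 9.8 × 1.050) = √6.730 = 2.594 m/s.

2.59 m/s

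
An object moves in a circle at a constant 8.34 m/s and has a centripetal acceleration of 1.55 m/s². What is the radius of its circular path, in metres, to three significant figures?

44.9 m

a_c = v²/r ⇒ r = v²/a_c = (8.34)²/1.55 = 69.56/1.55 = 44.87 m.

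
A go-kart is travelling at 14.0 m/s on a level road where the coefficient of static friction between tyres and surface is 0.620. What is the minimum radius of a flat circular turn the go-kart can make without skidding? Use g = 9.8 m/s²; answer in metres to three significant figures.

At the limit, μ_s m g = m v²/r, so r_min = v²/(μ_s g) = (14.0)²/(0.620 × 9.8) = 196.0/6.076 = 32.26 m.

32.3 m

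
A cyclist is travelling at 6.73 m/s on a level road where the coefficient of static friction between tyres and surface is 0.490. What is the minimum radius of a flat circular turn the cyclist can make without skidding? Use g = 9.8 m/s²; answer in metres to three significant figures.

9.43 m

At the limit, μ_s m g = m v²/r, so r_min = v²/(μ_s g) = (6.73)²/(0.490 × 9.8) = 45.29/4.802 = 9.432 m.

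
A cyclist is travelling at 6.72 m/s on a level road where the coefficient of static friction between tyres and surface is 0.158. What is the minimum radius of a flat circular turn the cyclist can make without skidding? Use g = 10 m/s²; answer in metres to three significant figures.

28.6 m

At the limit, μ_s m g = m v²/r, so r_min = v²/(μ_s g) = (6.72)²/(0.158 × 10.0) = 45.16/1.580 = 28.58 m.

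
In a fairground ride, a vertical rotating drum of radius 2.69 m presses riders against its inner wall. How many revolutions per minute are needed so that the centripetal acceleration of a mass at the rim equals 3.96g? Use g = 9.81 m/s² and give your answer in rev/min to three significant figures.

36.3 rev/min

Require ω²r = 3.96g, so ω = √(3.96 × 9.81/2.69) = 3.800 rad/s.
In rev/min: ω × 60/(2π) = 3.800 × 60/(2π) = 36.29 rev/min.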